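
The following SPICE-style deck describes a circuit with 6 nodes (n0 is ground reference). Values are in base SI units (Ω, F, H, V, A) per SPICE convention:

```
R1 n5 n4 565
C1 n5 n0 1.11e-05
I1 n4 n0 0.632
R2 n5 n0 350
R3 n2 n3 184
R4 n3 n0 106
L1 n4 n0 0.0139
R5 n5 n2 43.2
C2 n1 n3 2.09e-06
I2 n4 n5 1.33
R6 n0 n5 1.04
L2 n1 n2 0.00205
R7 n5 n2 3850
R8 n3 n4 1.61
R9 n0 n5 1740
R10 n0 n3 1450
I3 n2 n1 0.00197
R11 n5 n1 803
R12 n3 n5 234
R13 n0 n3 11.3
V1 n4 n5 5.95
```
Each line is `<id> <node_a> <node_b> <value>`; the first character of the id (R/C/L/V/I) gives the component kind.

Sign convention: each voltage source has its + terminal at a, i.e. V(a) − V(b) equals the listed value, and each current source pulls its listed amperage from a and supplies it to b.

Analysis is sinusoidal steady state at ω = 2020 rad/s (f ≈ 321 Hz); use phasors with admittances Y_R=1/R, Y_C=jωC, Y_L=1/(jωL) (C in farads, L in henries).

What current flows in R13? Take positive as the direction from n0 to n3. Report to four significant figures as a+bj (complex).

-0.3660-0.01276j A

Element admittances at ω=2020 rad/s:
  Y(R1) = 0.001770+0.000j S between n5,n4
  Y(C1) = 0.000+0.02242j S between n5,n0
  I1: injects 0.632 A into n0 (from n4)
  Y(R2) = 0.002857+0.000j S between n5,n0
  Y(R3) = 0.005435+0.000j S between n2,n3
  Y(R4) = 0.009434+0.000j S between n3,n0
  Y(L1) = 0.000-0.03562j S between n4,n0
  Y(R5) = 0.02315+0.000j S between n5,n2
  Y(C2) = 0.000+0.004222j S between n1,n3
  I2: injects 1.33 A into n5 (from n4)
  Y(R6) = 0.9615+0.000j S between n0,n5
  Y(L2) = 0.000-0.2415j S between n1,n2
  Y(R7) = 0.0002597+0.000j S between n5,n2
  Y(R8) = 0.6211+0.000j S between n3,n4
  Y(R9) = 0.0005747+0.000j S between n0,n5
  Y(R10) = 0.0006897+0.000j S between n0,n3
  I3: injects 0.00197 A into n1 (from n2)
  Y(R11) = 0.001245+0.000j S between n5,n1
  Y(R12) = 0.004274+0.000j S between n3,n5
  Y(R13) = 0.08850+0.000j S between n0,n3
  V1: constraint V(n4)−V(n5) = 5.95
Assemble and solve the 6×6 MNA system:
  V(n1)=-0.1154+0.7923j  V(n2)=-0.04413+0.7778j  V(n3)=4.136+0.1442j  V(n4)=4.870+0.1901j  V(n5)=-1.080+0.1901j
  i(V1)=-2.435+0.1449j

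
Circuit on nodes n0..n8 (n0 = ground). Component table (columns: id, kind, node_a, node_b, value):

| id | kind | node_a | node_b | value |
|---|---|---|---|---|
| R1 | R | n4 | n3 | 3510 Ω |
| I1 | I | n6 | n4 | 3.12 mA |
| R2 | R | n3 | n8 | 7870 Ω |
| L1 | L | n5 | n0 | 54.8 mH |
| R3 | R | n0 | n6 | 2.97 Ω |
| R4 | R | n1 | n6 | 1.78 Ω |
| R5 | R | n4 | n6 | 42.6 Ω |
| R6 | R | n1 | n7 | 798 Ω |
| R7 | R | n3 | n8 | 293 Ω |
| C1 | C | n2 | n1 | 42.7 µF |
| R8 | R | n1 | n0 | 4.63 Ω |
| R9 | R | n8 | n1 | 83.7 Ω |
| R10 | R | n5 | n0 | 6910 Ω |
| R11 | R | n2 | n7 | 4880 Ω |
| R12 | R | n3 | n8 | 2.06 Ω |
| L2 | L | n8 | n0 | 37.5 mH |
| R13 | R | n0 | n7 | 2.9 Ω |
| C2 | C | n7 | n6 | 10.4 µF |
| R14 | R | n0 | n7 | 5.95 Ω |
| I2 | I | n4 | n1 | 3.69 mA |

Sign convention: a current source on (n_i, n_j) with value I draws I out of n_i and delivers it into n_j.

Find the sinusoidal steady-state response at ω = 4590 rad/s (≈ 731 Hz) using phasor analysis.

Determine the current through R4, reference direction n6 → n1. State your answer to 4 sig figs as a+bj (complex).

-0.002972+2.528e-05j A

Element admittances at ω=4590 rad/s:
  Y(R1) = 0.0002849+0.000j S between n4,n3
  I1: injects 0.00312 A into n4 (from n6)
  Y(R2) = 0.0001271+0.000j S between n3,n8
  Y(L1) = 0.000-0.003976j S between n5,n0
  Y(R3) = 0.3367+0.000j S between n0,n6
  Y(R4) = 0.5618+0.000j S between n1,n6
  Y(R5) = 0.02347+0.000j S between n4,n6
  Y(R6) = 0.001253+0.000j S between n1,n7
  Y(R7) = 0.003413+0.000j S between n3,n8
  Y(C1) = 0.000+0.1960j S between n2,n1
  Y(R8) = 0.2160+0.000j S between n1,n0
  Y(R9) = 0.01195+0.000j S between n8,n1
  Y(R10) = 0.0001447+0.000j S between n5,n0
  Y(R11) = 0.0002049+0.000j S between n2,n7
  Y(R12) = 0.4854+0.000j S between n3,n8
  Y(L2) = 0.000-0.005810j S between n8,n0
  Y(R13) = 0.3448+0.000j S between n0,n7
  Y(C2) = 0.000+0.04774j S between n7,n6
  Y(R14) = 0.1681+0.000j S between n0,n7
  I2: injects 0.00369 A into n1 (from n4)
Assemble and solve the 8×8 MNA system:
  V(n1)=0.003237+0.0001678j  V(n2)=0.003236+0.0001712j  V(n3)=0.002004+0.001128j  V(n4)=-0.02600+0.0002238j  V(n5)=0.000+0.000j  V(n6)=-0.002053+0.0002128j  V(n7)=-2.797e-05-0.0001875j  V(n8)=0.002020+0.001129j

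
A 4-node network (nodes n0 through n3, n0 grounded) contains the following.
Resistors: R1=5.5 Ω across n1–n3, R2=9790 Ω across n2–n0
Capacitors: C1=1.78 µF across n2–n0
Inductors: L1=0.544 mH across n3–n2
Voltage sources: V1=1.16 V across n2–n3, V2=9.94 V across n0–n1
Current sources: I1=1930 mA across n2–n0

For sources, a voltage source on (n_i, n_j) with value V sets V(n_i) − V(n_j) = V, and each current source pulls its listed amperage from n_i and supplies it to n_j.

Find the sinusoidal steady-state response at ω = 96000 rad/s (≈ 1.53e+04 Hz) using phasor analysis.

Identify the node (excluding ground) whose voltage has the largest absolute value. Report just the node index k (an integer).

Element admittances at ω=96000 rad/s:
  Y(R1) = 0.1818+0.000j S between n1,n3
  Y(C1) = 0.000+0.1709j S between n2,n0
  Y(L1) = 0.000-0.01915j S between n3,n2
  Y(R2) = 0.0001021+0.000j S between n2,n0
  V1: constraint V(n2)−V(n3) = 1.16
  V2: constraint V(n0)−V(n1) = 9.94
  I1: injects 1.93 A into n0 (from n2)
Assemble and solve the 5×5 MNA system:
  V(n1)=-9.940+0.000j  V(n2)=-10.30+9.673j  V(n3)=-11.46+9.673j
  i(V1)=-0.2760+1.781j  i(V2)=0.2760-1.759j

3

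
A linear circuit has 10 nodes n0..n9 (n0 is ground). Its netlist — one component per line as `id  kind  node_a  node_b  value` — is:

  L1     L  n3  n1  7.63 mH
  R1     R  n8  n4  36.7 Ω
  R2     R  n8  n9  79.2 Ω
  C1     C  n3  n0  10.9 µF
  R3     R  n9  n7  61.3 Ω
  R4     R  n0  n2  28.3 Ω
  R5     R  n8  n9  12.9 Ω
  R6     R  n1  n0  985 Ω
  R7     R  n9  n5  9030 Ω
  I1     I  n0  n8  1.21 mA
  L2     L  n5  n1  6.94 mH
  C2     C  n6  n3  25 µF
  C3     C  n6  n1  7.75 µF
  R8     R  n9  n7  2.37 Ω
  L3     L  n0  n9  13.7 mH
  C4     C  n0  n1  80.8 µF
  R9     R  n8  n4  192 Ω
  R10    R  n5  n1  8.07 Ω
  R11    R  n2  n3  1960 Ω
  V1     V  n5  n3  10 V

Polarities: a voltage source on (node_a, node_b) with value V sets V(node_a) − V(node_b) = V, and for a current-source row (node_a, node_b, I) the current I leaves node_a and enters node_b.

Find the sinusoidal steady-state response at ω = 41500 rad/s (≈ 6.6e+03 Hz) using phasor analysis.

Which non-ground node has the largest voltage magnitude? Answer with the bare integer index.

MNA unknowns: 9 node voltages V₁..V_9 plus 1 source current (V1)
L1: Y=0.000-0.003158j on G[3,1]
R1: Y=0.02725+0.000j on G[8,4]
R2: Y=0.01263+0.000j on G[8,9]
C1: Y=0.000+0.4524j on G[3,0]
R3: Y=0.01631+0.000j on G[9,7]
R4: Y=0.03534+0.000j on G[0,2]
R5: Y=0.07752+0.000j on G[8,9]
R6: Y=0.001015+0.000j on G[1,0]
R7: Y=0.0001107+0.000j on G[9,5]
I1: z[0]−=0.00121, z[8]+=0.00121
L2: Y=0.000-0.003472j on G[5,1]
C2: Y=0.000+1.038j on G[6,3]
C3: Y=0.000+0.3216j on G[6,1]
R8: Y=0.4219+0.000j on G[9,7]
L3: Y=0.000-0.001759j on G[0,9]
C4: Y=0.000+3.353j on G[0,1]
R9: Y=0.005208+0.000j on G[8,4]
R10: Y=0.1239+0.000j on G[5,1]
R11: Y=0.0005102+0.000j on G[2,3]
V1: row V5−V3=10, i_V1 at 5,3
solve → V1=0.03704-0.2237j, V2=-0.003929+0.02364j, V3=-0.2760+1.661j, V4=-0.009179+1.302j, V5=9.724+1.661j, V6=-0.2019+1.215j, V7=-0.02260+1.302j, V8=-0.009179+1.302j, V9=-0.02260+1.302j
aux → i_V1=-1.208-0.1999j

5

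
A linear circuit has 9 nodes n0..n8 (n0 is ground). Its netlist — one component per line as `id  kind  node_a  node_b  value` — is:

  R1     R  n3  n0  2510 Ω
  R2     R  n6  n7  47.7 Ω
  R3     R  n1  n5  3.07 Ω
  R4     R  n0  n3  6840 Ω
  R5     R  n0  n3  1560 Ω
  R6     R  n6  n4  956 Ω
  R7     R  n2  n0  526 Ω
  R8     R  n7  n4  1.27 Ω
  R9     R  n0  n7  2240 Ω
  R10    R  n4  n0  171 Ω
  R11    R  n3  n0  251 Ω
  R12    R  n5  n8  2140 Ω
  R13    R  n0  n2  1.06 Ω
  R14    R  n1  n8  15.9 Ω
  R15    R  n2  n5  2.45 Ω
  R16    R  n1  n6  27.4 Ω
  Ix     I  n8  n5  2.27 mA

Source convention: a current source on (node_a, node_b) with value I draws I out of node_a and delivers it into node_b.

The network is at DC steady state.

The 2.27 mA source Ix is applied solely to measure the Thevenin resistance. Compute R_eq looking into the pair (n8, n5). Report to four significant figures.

Apply KCL at each of the 8 non-ground nodes and solve the resulting linear system.
Node n1: branches {R3, R14, R16} → V_1 = -0.006718
Node n2: branches {R7, R13, R15} → V_2 = 3.054e-05
Node n3: branches {R1, R4, R5, R11} → V_3 = 0.000
Node n4: branches {R6, R8, R10} → V_4 = -0.004584
Node n5: branches {R3, R12, R15, Ix} → V_5 = 0.0001013
Node n6: branches {R2, R6, R16} → V_6 = -0.005927
Node n7: branches {R2, R8, R9} → V_7 = -0.004617
Node n8: branches {R12, R14, Ix} → V_8 = -0.04249

R_eq = 18.76 Ω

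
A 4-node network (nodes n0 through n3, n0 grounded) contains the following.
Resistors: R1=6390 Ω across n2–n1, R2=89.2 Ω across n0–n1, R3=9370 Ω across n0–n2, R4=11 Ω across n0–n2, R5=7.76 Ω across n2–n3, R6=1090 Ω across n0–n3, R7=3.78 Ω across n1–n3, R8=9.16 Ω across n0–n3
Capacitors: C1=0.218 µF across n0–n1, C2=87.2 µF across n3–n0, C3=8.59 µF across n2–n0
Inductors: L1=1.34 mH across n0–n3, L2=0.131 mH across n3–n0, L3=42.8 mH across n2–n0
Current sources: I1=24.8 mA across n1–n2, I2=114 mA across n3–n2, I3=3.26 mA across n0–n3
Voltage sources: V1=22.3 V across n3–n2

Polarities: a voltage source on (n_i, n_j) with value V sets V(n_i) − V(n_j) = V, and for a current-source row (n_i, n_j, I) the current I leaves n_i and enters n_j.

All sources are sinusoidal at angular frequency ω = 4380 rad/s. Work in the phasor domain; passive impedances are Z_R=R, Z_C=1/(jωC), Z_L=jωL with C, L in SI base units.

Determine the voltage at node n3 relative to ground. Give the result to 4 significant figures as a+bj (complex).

-0.2830+1.398j V

Element admittances at ω=4380 rad/s:
  Y(R1) = 0.0001565+0.000j S between n2,n1
  Y(C1) = 0.000+0.0009548j S between n0,n1
  Y(L1) = 0.000-0.1704j S between n0,n3
  I1: injects 0.0248 A into n2 (from n1)
  Y(C2) = 0.000+0.3819j S between n3,n0
  Y(R2) = 0.01121+0.000j S between n0,n1
  Y(R3) = 0.0001067+0.000j S between n0,n2
  Y(R4) = 0.09091+0.000j S between n0,n2
  Y(R5) = 0.1289+0.000j S between n2,n3
  Y(R6) = 0.0009174+0.000j S between n0,n3
  Y(R7) = 0.2646+0.000j S between n1,n3
  Y(L2) = 0.000-1.743j S between n3,n0
  I2: injects 0.114 A into n2 (from n3)
  Y(C3) = 0.000+0.03762j S between n2,n0
  Y(L3) = 0.000-0.005334j S between n2,n0
  Y(R8) = 0.1092+0.000j S between n0,n3
  I3: injects 0.00326 A into n3 (from n0)
  V1: constraint V(n3)−V(n2) = 22.3
Assemble and solve the 4×4 MNA system:
  V(n1)=-0.3694+1.342j  V(n2)=-22.58+1.398j  V(n3)=-0.2830+1.398j
  i(V1)=-5.117-0.6020j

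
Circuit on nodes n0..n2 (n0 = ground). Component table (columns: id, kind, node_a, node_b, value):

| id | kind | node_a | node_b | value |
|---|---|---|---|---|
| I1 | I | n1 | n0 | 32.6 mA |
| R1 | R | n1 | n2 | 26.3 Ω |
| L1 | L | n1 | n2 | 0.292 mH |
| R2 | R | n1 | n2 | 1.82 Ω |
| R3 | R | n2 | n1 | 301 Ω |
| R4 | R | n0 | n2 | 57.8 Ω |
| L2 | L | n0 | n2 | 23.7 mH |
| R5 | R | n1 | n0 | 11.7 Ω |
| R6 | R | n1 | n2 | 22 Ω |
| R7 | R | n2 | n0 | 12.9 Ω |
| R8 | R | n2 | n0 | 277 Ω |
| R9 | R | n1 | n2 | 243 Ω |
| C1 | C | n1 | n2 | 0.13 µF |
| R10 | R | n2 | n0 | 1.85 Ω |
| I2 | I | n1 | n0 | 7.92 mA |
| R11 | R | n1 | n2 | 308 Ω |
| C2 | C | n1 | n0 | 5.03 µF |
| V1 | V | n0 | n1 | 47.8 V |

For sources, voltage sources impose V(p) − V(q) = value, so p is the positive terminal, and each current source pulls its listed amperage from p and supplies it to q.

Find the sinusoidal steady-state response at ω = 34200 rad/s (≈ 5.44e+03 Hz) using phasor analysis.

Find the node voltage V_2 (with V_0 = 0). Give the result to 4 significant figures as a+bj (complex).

MNA unknowns: 2 node voltages V₁..V_2 plus 1 source current (V1)
I1: z[1]−=0.0326, z[0]+=0.0326
R1: Y=0.03802+0.000j on G[1,2]
L1: Y=0.000-0.1001j on G[1,2]
R2: Y=0.5495+0.000j on G[1,2]
R3: Y=0.003322+0.000j on G[2,1]
R4: Y=0.01730+0.000j on G[0,2]
L2: Y=0.000-0.001234j on G[0,2]
R5: Y=0.08547+0.000j on G[1,0]
R6: Y=0.04545+0.000j on G[1,2]
R7: Y=0.07752+0.000j on G[2,0]
R8: Y=0.003610+0.000j on G[2,0]
R9: Y=0.004115+0.000j on G[1,2]
C1: Y=0.000+0.004446j on G[1,2]
R10: Y=0.5405+0.000j on G[2,0]
I2: z[1]−=0.00792, z[0]+=0.00792
R11: Y=0.003247+0.000j on G[1,2]
C2: Y=0.000+0.1720j on G[1,0]
V1: row V0−V1=47.8, i_V1 at 0,1
solve → V1=-47.80+0.000j, V2=-24.12+1.744j
aux → i_V1=-19.45-7.079j

-24.12+1.744j V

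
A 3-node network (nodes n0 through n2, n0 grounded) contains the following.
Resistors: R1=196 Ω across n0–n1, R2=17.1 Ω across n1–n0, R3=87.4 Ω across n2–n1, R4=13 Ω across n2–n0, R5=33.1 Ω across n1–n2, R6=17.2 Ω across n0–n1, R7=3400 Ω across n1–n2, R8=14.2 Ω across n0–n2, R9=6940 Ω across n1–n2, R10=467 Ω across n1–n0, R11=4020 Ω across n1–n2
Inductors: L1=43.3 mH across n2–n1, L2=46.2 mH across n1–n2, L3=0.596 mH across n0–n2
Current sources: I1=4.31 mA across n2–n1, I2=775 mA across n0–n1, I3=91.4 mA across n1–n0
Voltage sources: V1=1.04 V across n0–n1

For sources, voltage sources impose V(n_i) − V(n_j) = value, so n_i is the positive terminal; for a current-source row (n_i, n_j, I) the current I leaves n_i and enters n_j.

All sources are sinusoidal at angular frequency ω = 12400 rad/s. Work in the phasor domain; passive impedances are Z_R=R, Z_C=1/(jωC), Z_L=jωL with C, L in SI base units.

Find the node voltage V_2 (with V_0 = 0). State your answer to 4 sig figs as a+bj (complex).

MNA unknowns: 2 node voltages V₁..V_2 plus 1 source current (V1)
R1: Y=0.005102+0.000j on G[0,1]
R2: Y=0.05848+0.000j on G[1,0]
L1: Y=0.000-0.001862j on G[2,1]
I1: z[2]−=0.00431, z[1]+=0.00431
R3: Y=0.01144+0.000j on G[2,1]
I2: z[0]−=0.775, z[1]+=0.775
R4: Y=0.07692+0.000j on G[2,0]
R5: Y=0.03021+0.000j on G[1,2]
R6: Y=0.05814+0.000j on G[0,1]
L2: Y=0.000-0.001746j on G[1,2]
R7: Y=0.0002941+0.000j on G[1,2]
R8: Y=0.07042+0.000j on G[0,2]
L3: Y=0.000-0.1353j on G[0,2]
I3: z[1]−=0.0914, z[0]+=0.0914
R9: Y=0.0001441+0.000j on G[1,2]
R10: Y=0.002141+0.000j on G[1,0]
R11: Y=0.0002488+0.000j on G[1,2]
V1: row V0−V1=1.04, i_V1 at 0,1
solve → V1=-1.040+0.000j, V2=-0.1753-0.1086j
aux → i_V1=-0.8529+0.007719j

-0.1753-0.1086j V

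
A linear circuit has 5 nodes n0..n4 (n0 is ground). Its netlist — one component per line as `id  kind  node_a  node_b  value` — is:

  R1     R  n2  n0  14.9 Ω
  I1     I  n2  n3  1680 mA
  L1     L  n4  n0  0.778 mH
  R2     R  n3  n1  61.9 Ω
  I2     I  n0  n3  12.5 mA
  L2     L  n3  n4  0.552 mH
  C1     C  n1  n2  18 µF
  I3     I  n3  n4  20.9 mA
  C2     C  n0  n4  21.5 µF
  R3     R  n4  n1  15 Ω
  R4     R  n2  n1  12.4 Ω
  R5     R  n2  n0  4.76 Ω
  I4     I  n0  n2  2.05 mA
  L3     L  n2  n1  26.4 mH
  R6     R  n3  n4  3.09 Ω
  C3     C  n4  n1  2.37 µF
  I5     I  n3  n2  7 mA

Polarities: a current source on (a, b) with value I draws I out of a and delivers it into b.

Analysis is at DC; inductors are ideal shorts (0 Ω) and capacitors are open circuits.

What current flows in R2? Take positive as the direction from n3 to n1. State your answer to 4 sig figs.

0.07498 A

Apply KCL at each of the 4 non-ground nodes and solve the resulting linear system.
Node n1: branches {R2, C1, R3, R4, L3, C3} → V_1 = -4.641
Node n2: branches {R1, I1, C1, R4, R5, I4, L3, I5} → V_2 = -4.641
Node n3: branches {I1, R2, I2, L2, I3, R6, I5} → V_3 = 0.000
Node n4: branches {L1, L2, I3, C2, R3, R6, C3} → V_4 = 0.000
Source currents: i(L1)=1.301, i(L2)=1.590, i(L3)=-0.3844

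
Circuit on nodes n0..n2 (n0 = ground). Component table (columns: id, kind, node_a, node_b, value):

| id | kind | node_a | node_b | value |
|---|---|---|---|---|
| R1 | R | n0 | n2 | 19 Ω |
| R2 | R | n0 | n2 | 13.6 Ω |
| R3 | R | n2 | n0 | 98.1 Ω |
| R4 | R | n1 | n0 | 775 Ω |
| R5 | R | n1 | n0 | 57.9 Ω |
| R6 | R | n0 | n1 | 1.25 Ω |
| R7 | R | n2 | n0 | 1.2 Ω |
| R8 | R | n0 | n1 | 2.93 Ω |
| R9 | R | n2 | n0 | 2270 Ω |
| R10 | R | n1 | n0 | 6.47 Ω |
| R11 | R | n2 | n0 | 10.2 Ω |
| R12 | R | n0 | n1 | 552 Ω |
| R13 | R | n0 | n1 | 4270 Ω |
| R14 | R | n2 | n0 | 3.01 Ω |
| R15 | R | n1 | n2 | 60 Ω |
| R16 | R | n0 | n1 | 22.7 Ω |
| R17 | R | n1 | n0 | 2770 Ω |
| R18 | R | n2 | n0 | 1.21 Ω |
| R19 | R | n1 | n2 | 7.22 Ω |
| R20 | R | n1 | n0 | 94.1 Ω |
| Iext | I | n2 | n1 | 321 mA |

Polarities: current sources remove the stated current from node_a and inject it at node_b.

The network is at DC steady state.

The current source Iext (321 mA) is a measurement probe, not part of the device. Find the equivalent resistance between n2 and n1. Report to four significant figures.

Element admittances at DC:
  Y(R1) = 0.05263 S between n0,n2
  Y(R2) = 0.07353 S between n0,n2
  Y(R3) = 0.01019 S between n2,n0
  Y(R4) = 0.001290 S between n1,n0
  Y(R5) = 0.01727 S between n1,n0
  Y(R6) = 0.8000 S between n0,n1
  Y(R7) = 0.8333 S between n2,n0
  Y(R8) = 0.3413 S between n0,n1
  Y(R9) = 0.0004405 S between n2,n0
  Y(R10) = 0.1546 S between n1,n0
  Y(R11) = 0.09804 S between n2,n0
  Y(R12) = 0.001812 S between n0,n1
  Y(R13) = 0.0002342 S between n0,n1
  Y(R14) = 0.3322 S between n2,n0
  Y(R15) = 0.01667 S between n1,n2
  Y(R16) = 0.04405 S between n0,n1
  Y(R17) = 0.0003610 S between n1,n0
  Y(R18) = 0.8264 S between n2,n0
  Y(R19) = 0.1385 S between n1,n2
  Y(R20) = 0.01063 S between n1,n0
  Iext: injects 0.321 A into n1 (from n2)
Assemble and solve the 2×2 MNA system:
  V(n1)=0.1979  V(n2)=-0.1219

R_eq = 0.9961 Ω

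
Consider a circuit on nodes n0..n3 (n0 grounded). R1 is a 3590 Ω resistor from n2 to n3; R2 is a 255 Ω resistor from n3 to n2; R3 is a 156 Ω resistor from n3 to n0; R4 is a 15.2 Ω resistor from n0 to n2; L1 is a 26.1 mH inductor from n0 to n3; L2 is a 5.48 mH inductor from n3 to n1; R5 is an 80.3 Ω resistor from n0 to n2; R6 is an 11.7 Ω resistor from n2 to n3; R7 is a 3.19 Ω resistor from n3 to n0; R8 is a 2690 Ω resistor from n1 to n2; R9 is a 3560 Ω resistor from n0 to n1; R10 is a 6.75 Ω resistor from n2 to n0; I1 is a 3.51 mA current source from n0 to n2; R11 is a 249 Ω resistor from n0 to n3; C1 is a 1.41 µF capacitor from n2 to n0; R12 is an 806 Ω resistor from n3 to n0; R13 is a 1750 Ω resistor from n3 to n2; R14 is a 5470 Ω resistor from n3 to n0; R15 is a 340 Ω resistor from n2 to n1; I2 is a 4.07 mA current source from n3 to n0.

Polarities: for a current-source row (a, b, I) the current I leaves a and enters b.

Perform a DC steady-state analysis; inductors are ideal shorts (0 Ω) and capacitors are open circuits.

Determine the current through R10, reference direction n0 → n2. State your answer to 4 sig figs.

-0.001625 A

Apply KCL at each of the 3 non-ground nodes and solve the resulting linear system.
Node n1: branches {L2, R8, R9, R15} → V_1 = 0.000
Node n2: branches {R1, R2, R4, R5, R6, R8, R10, I1, C1, R13, R15} → V_2 = 0.01097
Node n3: branches {R1, R2, R3, L1, L2, R6, R7, R11, R12, R13, R14, I2} → V_3 = 0.000
Source currents: i(L1)=0.003044, i(L2)=-3.634e-05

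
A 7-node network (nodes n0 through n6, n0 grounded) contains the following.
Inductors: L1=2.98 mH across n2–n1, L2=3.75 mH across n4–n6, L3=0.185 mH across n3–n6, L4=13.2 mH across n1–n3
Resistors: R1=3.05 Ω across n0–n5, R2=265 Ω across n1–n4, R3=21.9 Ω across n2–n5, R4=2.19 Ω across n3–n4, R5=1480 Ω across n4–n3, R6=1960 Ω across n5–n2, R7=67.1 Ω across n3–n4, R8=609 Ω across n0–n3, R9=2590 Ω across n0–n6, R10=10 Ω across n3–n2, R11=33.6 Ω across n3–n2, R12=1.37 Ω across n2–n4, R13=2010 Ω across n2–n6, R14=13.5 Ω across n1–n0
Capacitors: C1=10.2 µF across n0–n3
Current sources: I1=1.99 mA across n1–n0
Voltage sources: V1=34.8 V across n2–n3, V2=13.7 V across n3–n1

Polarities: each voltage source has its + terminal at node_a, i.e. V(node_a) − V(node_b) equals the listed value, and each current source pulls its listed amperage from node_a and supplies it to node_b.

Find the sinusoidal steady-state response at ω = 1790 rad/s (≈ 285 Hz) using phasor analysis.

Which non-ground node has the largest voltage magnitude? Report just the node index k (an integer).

2

MNA unknowns: 6 node voltages V₁..V_6 plus 2 source currents (V1, V2)
L1: Y=0.000-0.1875j on G[2,1]
R1: Y=0.3279+0.000j on G[0,5]
R2: Y=0.003774+0.000j on G[1,4]
R3: Y=0.04566+0.000j on G[2,5]
L2: Y=0.000-0.1490j on G[4,6]
R4: Y=0.4566+0.000j on G[3,4]
R5: Y=0.0006757+0.000j on G[4,3]
R6: Y=0.0005102+0.000j on G[5,2]
L3: Y=0.000-3.020j on G[3,6]
R7: Y=0.01490+0.000j on G[3,4]
R8: Y=0.001642+0.000j on G[0,3]
R9: Y=0.0003861+0.000j on G[0,6]
C1: Y=0.000+0.01826j on G[0,3]
L4: Y=0.000-0.04232j on G[1,3]
R10: Y=0.1000+0.000j on G[3,2]
R11: Y=0.02976+0.000j on G[3,2]
I1: z[1]−=0.00199, z[0]+=0.00199
R12: Y=0.7299+0.000j on G[2,4]
R13: Y=0.0004975+0.000j on G[2,6]
R14: Y=0.07407+0.000j on G[1,0]
V1: row V2−V3=34.8, i_V1 at 2,3
V2: row V3−V1=13.7, i_V2 at 3,1
solve → V1=-17.02+0.5189j, V2=31.48+0.5189j, V3=-3.316+0.5189j, V4=17.42+2.960j, V5=3.886+0.06405j, V6=-2.341+0.6393j
aux → i_V1=-16.07+10.85j, i_V2=-1.388+9.701j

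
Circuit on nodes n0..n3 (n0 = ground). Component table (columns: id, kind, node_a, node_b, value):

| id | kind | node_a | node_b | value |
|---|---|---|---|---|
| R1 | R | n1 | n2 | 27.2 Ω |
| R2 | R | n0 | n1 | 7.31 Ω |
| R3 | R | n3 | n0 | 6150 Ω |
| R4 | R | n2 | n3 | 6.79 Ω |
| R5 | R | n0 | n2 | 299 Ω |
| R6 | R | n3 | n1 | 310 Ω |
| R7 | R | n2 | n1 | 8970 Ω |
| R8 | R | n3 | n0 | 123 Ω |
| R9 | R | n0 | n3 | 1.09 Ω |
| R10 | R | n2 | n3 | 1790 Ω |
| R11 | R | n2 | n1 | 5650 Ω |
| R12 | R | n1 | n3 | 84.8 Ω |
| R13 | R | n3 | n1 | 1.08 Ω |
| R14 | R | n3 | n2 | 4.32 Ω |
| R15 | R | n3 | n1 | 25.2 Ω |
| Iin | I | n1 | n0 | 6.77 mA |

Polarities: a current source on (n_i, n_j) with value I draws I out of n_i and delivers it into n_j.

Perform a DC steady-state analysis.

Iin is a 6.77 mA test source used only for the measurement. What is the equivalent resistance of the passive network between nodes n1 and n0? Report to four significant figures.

Element admittances at DC:
  Y(R1) = 0.03676 S between n1,n2
  Y(R2) = 0.1368 S between n0,n1
  Y(R3) = 0.0001626 S between n3,n0
  Y(R4) = 0.1473 S between n2,n3
  Y(R5) = 0.003344 S between n0,n2
  Y(R6) = 0.003226 S between n3,n1
  Y(R7) = 0.0001115 S between n2,n1
  Y(R8) = 0.008130 S between n3,n0
  Y(R9) = 0.9174 S between n0,n3
  Y(R10) = 0.0005587 S between n2,n3
  Y(R11) = 0.0001770 S between n2,n1
  Y(R12) = 0.01179 S between n1,n3
  Y(R13) = 0.9259 S between n3,n1
  Y(R14) = 0.2315 S between n3,n2
  Y(R15) = 0.03968 S between n3,n1
  Iin: injects 0.00677 A into n0 (from n1)
Assemble and solve the 3×3 MNA system:
  V(n1)=-0.01089  V(n2)=-0.006097  V(n3)=-0.005682

R_eq = 1.608 Ω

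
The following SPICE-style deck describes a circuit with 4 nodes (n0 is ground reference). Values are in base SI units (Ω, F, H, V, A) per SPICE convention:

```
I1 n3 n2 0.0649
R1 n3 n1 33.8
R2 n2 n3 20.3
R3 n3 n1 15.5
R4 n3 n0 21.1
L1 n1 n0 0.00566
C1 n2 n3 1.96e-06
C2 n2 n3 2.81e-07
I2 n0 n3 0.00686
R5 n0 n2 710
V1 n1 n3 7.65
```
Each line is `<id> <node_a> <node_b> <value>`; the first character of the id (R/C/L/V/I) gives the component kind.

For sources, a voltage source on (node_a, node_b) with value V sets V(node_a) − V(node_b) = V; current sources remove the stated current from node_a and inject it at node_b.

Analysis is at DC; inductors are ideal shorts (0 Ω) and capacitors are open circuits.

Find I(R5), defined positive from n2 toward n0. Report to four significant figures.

Element admittances at DC:
  I1: injects 0.0649 A into n2 (from n3)
  Y(R1) = 0.02959 S between n3,n1
  Y(R2) = 0.04926 S between n2,n3
  Y(R3) = 0.06452 S between n3,n1
  Y(R4) = 0.04739 S between n3,n0
  L1: short n1↔n0 (DC inductor)
  Y(C1) = 0.000 S between n2,n3
  Y(C2) = 0.000 S between n2,n3
  I2: injects 0.00686 A into n3 (from n0)
  Y(R5) = 0.001408 S between n0,n2
  V1: constraint V(n1)−V(n3) = 7.65
Assemble and solve the 5×5 MNA system:
  V(n1)=0.000  V(n2)=-6.157  V(n3)=-7.650
  i(L1)=0.3781  i(V1)=-1.098

-0.008671 A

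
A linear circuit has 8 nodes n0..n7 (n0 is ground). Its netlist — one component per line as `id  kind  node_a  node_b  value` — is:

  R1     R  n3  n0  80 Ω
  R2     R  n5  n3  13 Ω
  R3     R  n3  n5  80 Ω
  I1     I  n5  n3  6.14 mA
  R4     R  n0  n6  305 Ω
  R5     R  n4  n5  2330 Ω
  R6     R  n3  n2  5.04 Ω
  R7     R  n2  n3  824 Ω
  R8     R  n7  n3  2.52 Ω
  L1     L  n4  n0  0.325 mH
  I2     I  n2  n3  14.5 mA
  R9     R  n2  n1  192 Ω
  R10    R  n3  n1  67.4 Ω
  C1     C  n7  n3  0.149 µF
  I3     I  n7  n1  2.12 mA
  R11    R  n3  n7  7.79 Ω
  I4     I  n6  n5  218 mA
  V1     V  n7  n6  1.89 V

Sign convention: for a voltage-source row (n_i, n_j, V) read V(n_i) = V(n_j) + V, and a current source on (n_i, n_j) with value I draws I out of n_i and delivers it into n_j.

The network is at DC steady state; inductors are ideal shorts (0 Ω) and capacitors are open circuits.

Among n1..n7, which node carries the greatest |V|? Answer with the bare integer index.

5

Element admittances at DC:
  Y(R1) = 0.01250 S between n3,n0
  Y(R2) = 0.07692 S between n5,n3
  Y(R3) = 0.01250 S between n3,n5
  I1: injects 0.00614 A into n3 (from n5)
  Y(R4) = 0.003279 S between n0,n6
  Y(R5) = 0.0004292 S between n4,n5
  Y(R6) = 0.1984 S between n3,n2
  Y(R7) = 0.001214 S between n2,n3
  Y(R8) = 0.3968 S between n7,n3
  L1: short n4↔n0 (DC inductor)
  I2: injects 0.0145 A into n3 (from n2)
  Y(R9) = 0.005208 S between n2,n1
  Y(R10) = 0.01484 S between n3,n1
  Y(C1) = 0.000 S between n7,n3
  I3: injects 0.00212 A into n1 (from n7)
  Y(R11) = 0.1284 S between n3,n7
  I4: injects 0.218 A into n5 (from n6)
  V1: constraint V(n7)−V(n6) = 1.89
Assemble and solve the 9×9 MNA system:
  V(n1)=0.4903  V(n2)=0.3338  V(n3)=0.4023  V(n4)=0.000  V(n5)=2.758  V(n6)=-1.895  V(n7)=-0.004958
  i(L1)=0.001184  i(V1)=0.2118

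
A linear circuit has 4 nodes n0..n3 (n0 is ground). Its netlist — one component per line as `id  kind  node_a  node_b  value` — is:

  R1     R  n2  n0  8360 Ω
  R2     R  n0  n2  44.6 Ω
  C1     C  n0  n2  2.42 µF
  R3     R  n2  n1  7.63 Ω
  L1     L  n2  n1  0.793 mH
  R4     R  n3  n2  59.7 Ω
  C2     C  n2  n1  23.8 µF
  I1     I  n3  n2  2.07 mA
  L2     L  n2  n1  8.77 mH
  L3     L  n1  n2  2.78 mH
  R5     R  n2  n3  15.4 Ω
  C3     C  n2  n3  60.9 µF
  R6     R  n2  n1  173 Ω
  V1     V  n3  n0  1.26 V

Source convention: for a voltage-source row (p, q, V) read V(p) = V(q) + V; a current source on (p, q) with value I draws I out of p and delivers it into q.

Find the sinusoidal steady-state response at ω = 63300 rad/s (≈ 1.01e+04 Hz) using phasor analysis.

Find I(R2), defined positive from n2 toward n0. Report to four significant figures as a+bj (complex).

0.02717+0.0001191j A

Element admittances at ω=63300 rad/s:
  Y(R1) = 0.0001196+0.000j S between n2,n0
  Y(R2) = 0.02242+0.000j S between n0,n2
  Y(C1) = 0.000+0.1532j S between n0,n2
  Y(R3) = 0.1311+0.000j S between n2,n1
  Y(L1) = 0.000-0.01992j S between n2,n1
  Y(R4) = 0.01675+0.000j S between n3,n2
  Y(C2) = 0.000+1.507j S between n2,n1
  I1: injects 0.00207 A into n2 (from n3)
  Y(L2) = 0.000-0.001801j S between n2,n1
  Y(L3) = 0.000-0.005683j S between n1,n2
  Y(R5) = 0.06494+0.000j S between n2,n3
  Y(C3) = 0.000+3.855j S between n2,n3
  Y(R6) = 0.005780+0.000j S between n2,n1
  V1: constraint V(n3)−V(n0) = 1.26
Assemble and solve the 4×4 MNA system:
  V(n1)=1.212+0.005314j  V(n2)=1.212+0.005314j  V(n3)=1.260+0.000j
  i(V1)=-0.02650-0.1857j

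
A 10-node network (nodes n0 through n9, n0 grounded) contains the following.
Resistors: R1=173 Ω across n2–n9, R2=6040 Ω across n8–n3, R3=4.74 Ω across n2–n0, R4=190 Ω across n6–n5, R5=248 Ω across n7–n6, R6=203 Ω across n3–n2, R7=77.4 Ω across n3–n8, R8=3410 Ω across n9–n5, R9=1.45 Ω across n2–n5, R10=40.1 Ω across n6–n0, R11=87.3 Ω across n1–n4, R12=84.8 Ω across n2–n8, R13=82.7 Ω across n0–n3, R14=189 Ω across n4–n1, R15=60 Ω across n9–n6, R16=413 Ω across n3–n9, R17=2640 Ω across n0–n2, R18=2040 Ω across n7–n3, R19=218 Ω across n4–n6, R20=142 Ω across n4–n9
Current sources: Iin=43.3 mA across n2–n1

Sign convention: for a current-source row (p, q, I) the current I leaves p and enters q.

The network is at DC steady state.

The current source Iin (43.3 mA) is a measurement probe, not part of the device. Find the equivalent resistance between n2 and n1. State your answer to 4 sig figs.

Element admittances at DC:
  Y(R1) = 0.005780 S between n2,n9
  Y(R2) = 0.0001656 S between n8,n3
  Y(R3) = 0.2110 S between n2,n0
  Y(R4) = 0.005263 S between n6,n5
  Y(R5) = 0.004032 S between n7,n6
  Y(R6) = 0.004926 S between n3,n2
  Y(R7) = 0.01292 S between n3,n8
  Y(R8) = 0.0002933 S between n9,n5
  Y(R9) = 0.6897 S between n2,n5
  Y(R10) = 0.02494 S between n6,n0
  Y(R11) = 0.01145 S between n1,n4
  Y(R12) = 0.01179 S between n2,n8
  Y(R13) = 0.01209 S between n0,n3
  Y(R14) = 0.005291 S between n4,n1
  Y(R15) = 0.01667 S between n9,n6
  Y(R16) = 0.002421 S between n3,n9
  Y(R17) = 0.0003788 S between n0,n2
  Y(R18) = 0.0004902 S between n7,n3
  Y(R19) = 0.004587 S between n4,n6
  Y(R20) = 0.007042 S between n4,n9
  Iin: injects 0.0433 A into n1 (from n2)
Assemble and solve the 9×9 MNA system:
  V(n1)=7.638  V(n2)=-0.1178  V(n3)=0.1122  V(n4)=5.052  V(n5)=-0.1090  V(n6)=0.9438  V(n7)=0.8537  V(n8)=0.003190  V(n9)=1.580

R_eq = 179.1 Ω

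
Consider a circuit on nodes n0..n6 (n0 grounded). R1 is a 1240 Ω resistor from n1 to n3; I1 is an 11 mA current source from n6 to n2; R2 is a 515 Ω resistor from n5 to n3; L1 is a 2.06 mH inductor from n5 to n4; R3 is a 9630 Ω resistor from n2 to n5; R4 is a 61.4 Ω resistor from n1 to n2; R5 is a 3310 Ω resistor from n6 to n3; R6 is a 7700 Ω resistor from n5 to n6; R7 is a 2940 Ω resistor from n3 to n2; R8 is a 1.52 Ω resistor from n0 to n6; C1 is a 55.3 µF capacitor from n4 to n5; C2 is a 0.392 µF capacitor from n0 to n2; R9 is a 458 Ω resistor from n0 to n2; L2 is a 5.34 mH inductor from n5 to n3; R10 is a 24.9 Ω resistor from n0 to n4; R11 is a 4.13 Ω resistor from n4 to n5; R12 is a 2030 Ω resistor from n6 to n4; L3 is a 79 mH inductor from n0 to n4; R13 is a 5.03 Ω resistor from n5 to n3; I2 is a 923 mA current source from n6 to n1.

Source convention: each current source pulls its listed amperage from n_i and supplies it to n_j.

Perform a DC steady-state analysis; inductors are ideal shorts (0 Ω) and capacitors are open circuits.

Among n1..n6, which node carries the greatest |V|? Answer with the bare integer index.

1

MNA unknowns: 6 node voltages V₁..V_6 plus 3 source currents (L1, L2, L3)
R1: Y=0.0008065 on G[1,3]
I1: z[6]−=0.011, z[2]+=0.011
R2: Y=0.001942 on G[5,3]
L1: row V5−V4=0, i_L1 at 5,4
R3: Y=0.0001038 on G[2,5]
R4: Y=0.01629 on G[1,2]
R5: Y=0.0003021 on G[6,3]
R6: Y=0.0001299 on G[5,6]
R7: Y=0.0003401 on G[3,2]
R8: Y=0.6579 on G[0,6]
C1: Y=0.000 on G[4,5]
C2: Y=0.000 on G[0,2]
R9: Y=0.002183 on G[0,2]
L2: row V5−V3=0, i_L2 at 5,3
R10: Y=0.04016 on G[0,4]
R11: Y=0.2421 on G[4,5]
R12: Y=0.0004926 on G[6,4]
L3: row V0−V4=0, i_L3 at 0,4
R13: Y=0.1988 on G[5,3]
I2: z[6]−=0.923, z[1]+=0.923
solve → V1=303.8, V2=262.2, V3=0.000, V4=0.000, V5=0.000, V6=-1.418
aux → i_L1=0.3608, i_L2=-0.3338, i_L3=-0.3602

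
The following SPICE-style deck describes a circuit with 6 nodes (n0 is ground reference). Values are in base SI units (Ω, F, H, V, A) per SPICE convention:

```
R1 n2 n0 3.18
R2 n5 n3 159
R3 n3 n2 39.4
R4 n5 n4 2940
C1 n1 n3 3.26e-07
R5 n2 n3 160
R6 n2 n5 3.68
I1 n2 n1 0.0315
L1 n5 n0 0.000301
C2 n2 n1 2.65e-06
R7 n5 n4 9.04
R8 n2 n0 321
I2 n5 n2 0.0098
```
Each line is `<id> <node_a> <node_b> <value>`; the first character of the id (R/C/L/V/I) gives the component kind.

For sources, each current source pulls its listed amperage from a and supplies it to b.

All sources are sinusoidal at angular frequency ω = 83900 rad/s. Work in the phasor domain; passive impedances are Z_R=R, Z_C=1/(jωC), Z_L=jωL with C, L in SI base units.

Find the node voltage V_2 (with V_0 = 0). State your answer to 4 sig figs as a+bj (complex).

MNA unknowns: 5 node voltages V₁..V_5
R1: Y=0.3145+0.000j on G[2,0]
R2: Y=0.006289+0.000j on G[5,3]
R3: Y=0.02538+0.000j on G[3,2]
R4: Y=0.0003401+0.000j on G[5,4]
C1: Y=0.000+0.02735j on G[1,3]
R5: Y=0.006250+0.000j on G[2,3]
R6: Y=0.2717+0.000j on G[2,5]
I1: z[2]−=0.0315, z[1]+=0.0315
L1: Y=0.000-0.03960j on G[5,0]
C2: Y=0.000+0.2223j on G[2,1]
R7: Y=0.1106+0.000j on G[5,4]
R8: Y=0.003115+0.000j on G[2,0]
I2: z[5]−=0.0098, z[2]+=0.0098
solve → V1=0.007751-0.1344j, V2=0.001158-0.003916j, V3=0.06135-0.04347j, V4=-0.03141-0.009284j, V5=-0.03141-0.009284j

0.001158-0.003916j V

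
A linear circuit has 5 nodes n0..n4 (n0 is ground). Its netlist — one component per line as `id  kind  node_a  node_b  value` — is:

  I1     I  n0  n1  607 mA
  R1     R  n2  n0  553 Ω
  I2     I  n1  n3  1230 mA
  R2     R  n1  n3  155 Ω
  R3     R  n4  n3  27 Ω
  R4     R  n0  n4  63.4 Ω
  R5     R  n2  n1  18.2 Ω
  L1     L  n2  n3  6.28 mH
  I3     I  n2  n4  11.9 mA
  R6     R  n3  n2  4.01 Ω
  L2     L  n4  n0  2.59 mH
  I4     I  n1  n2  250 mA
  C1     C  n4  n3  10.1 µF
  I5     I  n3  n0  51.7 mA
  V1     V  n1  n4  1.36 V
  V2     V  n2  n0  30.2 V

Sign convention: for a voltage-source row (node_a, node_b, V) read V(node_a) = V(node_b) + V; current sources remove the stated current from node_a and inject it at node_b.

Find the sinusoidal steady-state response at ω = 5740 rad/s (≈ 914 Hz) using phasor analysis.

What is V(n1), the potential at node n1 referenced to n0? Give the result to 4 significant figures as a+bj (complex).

17.51+15.92j V

Element admittances at ω=5740 rad/s:
  I1: injects 0.607 A into n1 (from n0)
  Y(R1) = 0.001808+0.000j S between n2,n0
  I2: injects 1.23 A into n3 (from n1)
  Y(R2) = 0.006452+0.000j S between n1,n3
  Y(R3) = 0.03704+0.000j S between n4,n3
  Y(R4) = 0.01577+0.000j S between n0,n4
  Y(R5) = 0.05495+0.000j S between n2,n1
  Y(L1) = 0.000-0.02774j S between n2,n3
  I3: injects 0.0119 A into n4 (from n2)
  Y(R6) = 0.2494+0.000j S between n3,n2
  Y(L2) = 0.000-0.06726j S between n4,n0
  I4: injects 0.25 A into n2 (from n1)
  Y(C1) = 0.000+0.05797j S between n4,n3
  I5: injects 0.0517 A into n0 (from n3)
  V1: constraint V(n1)−V(n4) = 1.36
  V2: constraint V(n2)−V(n0) = 30.2
Assemble and solve the 6×6 MNA system:
  V(n1)=17.51+15.92j  V(n2)=30.20+0.000j  V(n3)=28.99-0.2925j  V(n4)=16.15+15.92j
  i(V1)=-0.1017-0.9791j  i(V2)=-0.8246+0.8353j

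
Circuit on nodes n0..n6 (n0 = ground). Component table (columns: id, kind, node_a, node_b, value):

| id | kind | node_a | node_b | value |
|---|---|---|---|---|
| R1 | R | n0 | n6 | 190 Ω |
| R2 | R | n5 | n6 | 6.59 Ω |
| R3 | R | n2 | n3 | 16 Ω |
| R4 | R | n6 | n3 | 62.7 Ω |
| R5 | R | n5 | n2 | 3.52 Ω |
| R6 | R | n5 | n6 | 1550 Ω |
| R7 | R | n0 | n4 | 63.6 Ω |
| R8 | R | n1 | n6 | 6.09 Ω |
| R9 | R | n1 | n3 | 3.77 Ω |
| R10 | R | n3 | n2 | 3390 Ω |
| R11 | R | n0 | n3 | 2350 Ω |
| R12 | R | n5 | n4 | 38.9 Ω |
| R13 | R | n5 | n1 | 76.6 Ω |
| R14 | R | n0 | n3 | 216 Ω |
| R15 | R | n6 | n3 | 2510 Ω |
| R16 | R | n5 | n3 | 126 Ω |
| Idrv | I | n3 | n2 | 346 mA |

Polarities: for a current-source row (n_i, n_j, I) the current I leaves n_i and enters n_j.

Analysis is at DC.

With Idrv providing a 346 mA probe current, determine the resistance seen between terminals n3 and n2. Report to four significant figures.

Element admittances at DC:
  Y(R1) = 0.005263 S between n0,n6
  Y(R2) = 0.1517 S between n5,n6
  Y(R3) = 0.06250 S between n2,n3
  Y(R4) = 0.01595 S between n6,n3
  Y(R5) = 0.2841 S between n5,n2
  Y(R6) = 0.0006452 S between n5,n6
  Y(R7) = 0.01572 S between n0,n4
  Y(R8) = 0.1642 S between n1,n6
  Y(R9) = 0.2653 S between n1,n3
  Y(R10) = 0.0002950 S between n3,n2
  Y(R11) = 0.0004255 S between n0,n3
  Y(R12) = 0.02571 S between n5,n4
  Y(R13) = 0.01305 S between n5,n1
  Y(R14) = 0.004630 S between n0,n3
  Y(R15) = 0.0003984 S between n6,n3
  Y(R16) = 0.007937 S between n5,n3
  Idrv: injects 0.346 A into n2 (from n3)
Assemble and solve the 6×6 MNA system:
  V(n1)=-0.8144  V(n2)=1.372  V(n3)=-1.320  V(n4)=0.4652  V(n5)=0.7497  V(n6)=-0.1214

R_eq = 7.783 Ω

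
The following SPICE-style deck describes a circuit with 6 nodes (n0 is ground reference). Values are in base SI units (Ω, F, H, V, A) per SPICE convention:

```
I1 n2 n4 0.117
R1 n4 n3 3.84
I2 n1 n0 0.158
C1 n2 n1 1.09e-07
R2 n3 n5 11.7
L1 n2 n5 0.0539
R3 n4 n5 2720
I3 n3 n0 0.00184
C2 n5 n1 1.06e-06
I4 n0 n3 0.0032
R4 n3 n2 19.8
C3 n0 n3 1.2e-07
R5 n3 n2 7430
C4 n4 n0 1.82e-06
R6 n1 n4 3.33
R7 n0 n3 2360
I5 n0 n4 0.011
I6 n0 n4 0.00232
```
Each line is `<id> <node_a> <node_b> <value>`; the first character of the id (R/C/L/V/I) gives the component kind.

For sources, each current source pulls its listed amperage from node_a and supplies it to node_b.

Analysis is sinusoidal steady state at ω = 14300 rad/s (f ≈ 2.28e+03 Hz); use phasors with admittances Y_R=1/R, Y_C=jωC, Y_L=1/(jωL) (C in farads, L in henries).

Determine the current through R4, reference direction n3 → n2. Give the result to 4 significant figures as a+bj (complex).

0.1167-0.0004097j A

Apply KCL at each of the 5 non-ground nodes and solve the resulting linear system.
Node n1: branches {I2, C1, C2, R6} → V_1 = -0.5807+5.154j
Node n2: branches {I1, C1, L1, R4, R5} → V_2 = -2.771+5.168j
Node n3: branches {R1, R2, I3, I4, R4, C3, R5, R7} → V_3 = -0.4612+5.160j
Node n4: branches {I1, R1, R3, C4, R6, I5, I6} → V_4 = -0.05360+5.159j
Node n5: branches {R2, L1, R3, C2} → V_5 = -0.4562+5.173j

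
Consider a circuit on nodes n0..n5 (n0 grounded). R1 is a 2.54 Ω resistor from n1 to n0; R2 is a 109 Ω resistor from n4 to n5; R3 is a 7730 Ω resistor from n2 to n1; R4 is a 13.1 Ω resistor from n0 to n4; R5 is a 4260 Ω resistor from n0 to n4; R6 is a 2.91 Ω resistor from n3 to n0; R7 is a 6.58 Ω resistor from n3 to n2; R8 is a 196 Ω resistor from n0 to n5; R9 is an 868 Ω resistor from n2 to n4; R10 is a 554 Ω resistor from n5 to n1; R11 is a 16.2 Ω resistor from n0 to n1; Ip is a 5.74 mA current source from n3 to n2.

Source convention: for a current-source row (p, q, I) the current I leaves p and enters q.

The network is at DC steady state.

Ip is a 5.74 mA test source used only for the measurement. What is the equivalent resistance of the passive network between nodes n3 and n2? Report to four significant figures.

Apply KCL at each of the 5 non-ground nodes and solve the resulting linear system.
Node n1: branches {R1, R3, R10, R11} → V_1 = 1.175e-05
Node n2: branches {R3, R7, R9, Ip} → V_2 = 0.03732
Node n3: branches {R6, R7, Ip} → V_3 = -0.0001374
Node n4: branches {R2, R4, R5, R9} → V_4 = 0.0005267
Node n5: branches {R2, R8, R10} → V_5 = 0.0003018

R_eq = 6.526 Ω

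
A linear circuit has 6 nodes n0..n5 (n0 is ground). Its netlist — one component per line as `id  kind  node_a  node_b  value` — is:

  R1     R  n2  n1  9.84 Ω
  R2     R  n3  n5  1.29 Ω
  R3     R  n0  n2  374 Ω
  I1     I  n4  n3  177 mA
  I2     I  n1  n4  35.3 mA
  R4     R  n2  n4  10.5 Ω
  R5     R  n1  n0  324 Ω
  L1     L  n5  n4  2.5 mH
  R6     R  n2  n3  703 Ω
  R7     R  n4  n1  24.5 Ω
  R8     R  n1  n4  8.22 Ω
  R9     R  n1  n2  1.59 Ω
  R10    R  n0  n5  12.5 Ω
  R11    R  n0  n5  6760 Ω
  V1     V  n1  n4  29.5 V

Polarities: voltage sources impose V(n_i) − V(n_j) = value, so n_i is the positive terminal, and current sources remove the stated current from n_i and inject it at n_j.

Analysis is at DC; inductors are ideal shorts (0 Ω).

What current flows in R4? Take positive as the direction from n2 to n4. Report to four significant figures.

2.474 A

MNA unknowns: 5 node voltages V₁..V_5 plus 2 source currents (L1, V1)
R1: Y=0.1016 on G[2,1]
R2: Y=0.7752 on G[3,5]
R3: Y=0.002674 on G[0,2]
I1: z[4]−=0.177, z[3]+=0.177
I2: z[1]−=0.0353, z[4]+=0.0353
R4: Y=0.09524 on G[2,4]
R5: Y=0.003086 on G[1,0]
L1: row V5−V4=0, i_L1 at 5,4
R6: Y=0.001422 on G[2,3]
R7: Y=0.04082 on G[4,1]
R8: Y=0.1217 on G[1,4]
R9: Y=0.6289 on G[1,2]
R10: Y=0.08000 on G[0,5]
R11: Y=0.0001479 on G[0,5]
V1: row V1−V4=29.5, i_V1 at 1,4
solve → V1=27.63, V2=24.11, V3=-1.593, V4=-1.868, V5=-1.868
aux → i_L1=0.3633, i_V1=-7.488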